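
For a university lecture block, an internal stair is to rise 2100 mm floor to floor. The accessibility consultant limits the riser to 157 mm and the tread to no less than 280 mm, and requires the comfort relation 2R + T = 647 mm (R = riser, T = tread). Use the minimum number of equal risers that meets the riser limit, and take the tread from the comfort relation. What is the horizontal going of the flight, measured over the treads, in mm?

4511 mm

2100 / 157 = 13.38, so 14 risers are needed.
Each riser is 2100/14 = 150 mm (≤ 157 mm).
T = 647 − 2·150 = 347 mm, which satisfies the 280 mm minimum.
14 risers give 13 treads; going = 13 × 347 = 4511 mm.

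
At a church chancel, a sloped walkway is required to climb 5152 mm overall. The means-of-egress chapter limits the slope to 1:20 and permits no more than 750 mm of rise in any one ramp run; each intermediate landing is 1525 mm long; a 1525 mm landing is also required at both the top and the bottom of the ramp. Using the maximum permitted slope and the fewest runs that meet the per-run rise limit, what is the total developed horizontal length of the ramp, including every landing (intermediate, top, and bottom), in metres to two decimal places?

115.24 m

5152 / 750 = 6.87, so 7 ramp runs are needed. That means 6 intermediate landings.
Ramp run (horizontal) at 1:20: 5152 × 20 = 103040 mm.
Intermediate landings: 6 × 1525 = 9150 mm.
Top and bottom landings: 2 × 1525 = 3050 mm.
Total = 103040 + 9150 + 3050 = 115240 mm.
= 115.24 m.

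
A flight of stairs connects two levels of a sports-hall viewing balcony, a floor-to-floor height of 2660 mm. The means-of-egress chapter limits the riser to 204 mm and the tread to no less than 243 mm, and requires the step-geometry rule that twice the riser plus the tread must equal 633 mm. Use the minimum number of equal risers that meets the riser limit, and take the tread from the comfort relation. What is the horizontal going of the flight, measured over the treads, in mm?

3289 mm

At most 204 each: 2660/204 = 13.04, giving 14 risers.
Riser R = 2660 / 14 = 190 mm, within the 204 mm limit.
T = 633 − 2·190 = 253 mm, which satisfies the 243 mm minimum.
Treads = 14 − 1 = 13; going = 13 × 253 = 3289 mm.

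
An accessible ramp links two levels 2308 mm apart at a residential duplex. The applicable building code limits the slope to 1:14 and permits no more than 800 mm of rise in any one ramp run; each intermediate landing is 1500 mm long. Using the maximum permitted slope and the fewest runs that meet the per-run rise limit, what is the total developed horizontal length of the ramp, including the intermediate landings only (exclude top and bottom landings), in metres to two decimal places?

35.31 m

2308 / 800 = 2.885 → round up to 3 ramp runs. That means 2 intermediate landings.
Ramp run (horizontal) at 1:14: 2308 × 14 = 32312 mm.
Intermediate landings: 2 × 1500 = 3000 mm.
Total developed length = 32312 + 3000 = 35312 mm.
= 35.31 m.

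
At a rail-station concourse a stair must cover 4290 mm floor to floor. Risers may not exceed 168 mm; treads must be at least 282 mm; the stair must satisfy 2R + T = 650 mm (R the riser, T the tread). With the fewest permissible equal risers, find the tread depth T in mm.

4290 / 168 = 25.536 → round up to 26 risers.
Each riser is 4290/26 = 165 mm (≤ 168 mm).
From 2R + T = 650: T = 650 − 330 = 320 mm.

320 mm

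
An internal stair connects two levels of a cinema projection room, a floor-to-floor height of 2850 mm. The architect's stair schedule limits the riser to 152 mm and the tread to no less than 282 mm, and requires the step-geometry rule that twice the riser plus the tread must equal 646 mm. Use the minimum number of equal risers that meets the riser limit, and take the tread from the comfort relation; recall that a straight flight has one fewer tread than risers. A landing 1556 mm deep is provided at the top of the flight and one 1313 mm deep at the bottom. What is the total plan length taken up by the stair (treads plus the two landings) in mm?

2850 / 152 = 18.75, so 19 risers are needed.
R = 2850 ÷ 19 = 150 mm.
T = 646 − 2·150 = 346 mm, which satisfies the 282 mm minimum.
Treads = 19 − 1 = 18; going = 18 × 346 = 6228 mm.
Add landings: 6228 + 1556 + 1313 = 9097 mm.

9097 mm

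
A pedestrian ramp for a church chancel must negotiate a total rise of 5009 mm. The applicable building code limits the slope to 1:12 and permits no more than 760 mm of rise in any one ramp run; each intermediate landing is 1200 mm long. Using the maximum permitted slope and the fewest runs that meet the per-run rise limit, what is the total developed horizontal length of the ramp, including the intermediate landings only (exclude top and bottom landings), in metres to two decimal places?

⌈5009/760⌉ = 7 ramp runs. That means 6 intermediate landings.
Horizontal run for 5009 mm of rise at 1:12 is 5009 × 12 = 60108 mm.
6 intermediate landings contribute 6 × 1200 = 7200 mm.
Developed length = 60108 + 7200 = 67308 mm.
= 67.31 m.

67.31 m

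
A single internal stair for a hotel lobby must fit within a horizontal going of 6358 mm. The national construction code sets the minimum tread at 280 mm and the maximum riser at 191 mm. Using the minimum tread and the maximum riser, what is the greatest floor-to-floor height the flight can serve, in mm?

Treads that fit: ⌊6358 / 280⌋ = 22.
Risers = treads + 1 = 23.
Maximum height = 23 × 191 = 4393 mm.

4393 mm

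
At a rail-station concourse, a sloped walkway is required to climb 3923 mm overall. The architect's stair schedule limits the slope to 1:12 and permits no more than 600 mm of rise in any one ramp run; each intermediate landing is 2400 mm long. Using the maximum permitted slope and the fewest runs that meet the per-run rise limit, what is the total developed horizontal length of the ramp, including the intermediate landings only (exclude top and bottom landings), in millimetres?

61476 mm

3923 / 600 = 6.538 → round up to 7 ramp runs. That means 6 intermediate landings.
Ramp run (horizontal) at 1:12: 3923 × 12 = 47076 mm.
6 intermediate landings contribute 6 × 2400 = 14400 mm.
Total developed length = 47076 + 14400 = 61476 mm.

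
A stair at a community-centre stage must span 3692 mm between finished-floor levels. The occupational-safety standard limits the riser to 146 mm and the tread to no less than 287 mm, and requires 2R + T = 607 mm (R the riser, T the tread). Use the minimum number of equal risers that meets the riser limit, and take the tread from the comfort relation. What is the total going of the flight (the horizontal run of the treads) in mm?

8075 mm

3692 / 146 = 25.29, so 26 risers are needed.
R = 3692 ÷ 26 = 142 mm.
From 2R + T = 607: T = 607 − 284 = 323 mm.
Going = (26 − 1) × 323 = 8075 mm.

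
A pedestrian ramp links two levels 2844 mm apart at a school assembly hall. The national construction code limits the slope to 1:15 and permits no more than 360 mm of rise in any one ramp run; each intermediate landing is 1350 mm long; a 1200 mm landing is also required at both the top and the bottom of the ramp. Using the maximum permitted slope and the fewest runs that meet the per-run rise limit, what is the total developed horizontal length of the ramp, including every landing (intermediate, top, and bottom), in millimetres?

54510 mm

2844 / 360 = 7.900 → round up to 8 ramp runs. That means 7 intermediate landings.
Ramp run (horizontal) at 1:15: 2844 × 15 = 42660 mm.
7 intermediate landings contribute 7 × 1350 = 9450 mm.
Top and bottom landings: 2 × 1200 = 2400 mm.
Total = 42660 + 9450 + 2400 = 54510 mm.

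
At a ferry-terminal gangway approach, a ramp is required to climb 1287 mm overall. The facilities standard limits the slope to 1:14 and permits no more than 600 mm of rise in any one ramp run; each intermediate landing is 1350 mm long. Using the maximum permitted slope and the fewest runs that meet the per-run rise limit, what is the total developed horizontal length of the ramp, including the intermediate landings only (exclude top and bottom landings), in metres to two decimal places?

20.72 m

At most 600 each: 1287/600 = 2.15, giving 3 ramp runs. That means 2 intermediate landings.
Ramp run (horizontal) at 1:14: 1287 × 14 = 18018 mm.
Intermediate landings: 2 × 1350 = 2700 mm.
Total developed length = 18018 + 2700 = 20718 mm.
= 20.72 m.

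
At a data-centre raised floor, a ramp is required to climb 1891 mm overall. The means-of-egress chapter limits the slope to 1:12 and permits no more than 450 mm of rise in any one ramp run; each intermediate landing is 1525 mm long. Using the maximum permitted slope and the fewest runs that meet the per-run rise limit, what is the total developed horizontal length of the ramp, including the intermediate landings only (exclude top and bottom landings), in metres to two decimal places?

1891 / 450 = 4.202 → round up to 5 ramp runs. That means 4 intermediate landings.
Horizontal run for 1891 mm of rise at 1:12 is 1891 × 12 = 22692 mm.
4 intermediate landings contribute 4 × 1525 = 6100 mm.
Developed length = 22692 + 6100 = 28792 mm.
= 28.79 m.

28.79 m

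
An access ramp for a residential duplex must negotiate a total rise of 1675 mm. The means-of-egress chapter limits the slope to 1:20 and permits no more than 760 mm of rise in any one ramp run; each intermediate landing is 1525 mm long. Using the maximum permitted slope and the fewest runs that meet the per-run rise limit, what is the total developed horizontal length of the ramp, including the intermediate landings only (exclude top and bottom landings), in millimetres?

36550 mm

1675 / 760 = 2.204 → round up to 3 ramp runs. That means 2 intermediate landings.
Ramp run (horizontal) at 1:20: 1675 × 20 = 33500 mm.
2 intermediate landings contribute 2 × 1525 = 3050 mm.
Developed length = 33500 + 3050 = 36550 mm.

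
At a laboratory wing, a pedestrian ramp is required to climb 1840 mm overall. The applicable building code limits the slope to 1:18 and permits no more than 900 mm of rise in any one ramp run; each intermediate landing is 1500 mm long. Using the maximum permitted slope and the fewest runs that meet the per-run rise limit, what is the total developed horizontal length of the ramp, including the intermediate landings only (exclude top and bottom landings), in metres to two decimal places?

1840 / 900 = 2.044 → round up to 3 ramp runs. That means 2 intermediate landings.
Horizontal run for 1840 mm of rise at 1:18 is 1840 × 18 = 33120 mm.
2 intermediate landings contribute 2 × 1500 = 3000 mm.
Developed length = 33120 + 3000 = 36120 mm.
= 36.12 m.

36.12 m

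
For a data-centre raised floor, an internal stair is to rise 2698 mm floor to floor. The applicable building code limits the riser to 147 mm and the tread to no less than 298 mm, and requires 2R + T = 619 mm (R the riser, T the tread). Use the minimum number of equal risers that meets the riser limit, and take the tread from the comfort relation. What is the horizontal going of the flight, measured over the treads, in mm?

6030 mm

2698 / 147 = 18.354 → round up to 19 risers.
Each riser is 2698/19 = 142 mm (≤ 147 mm).
From 2R + T = 619: T = 619 − 284 = 335 mm.
19 risers give 18 treads; going = 18 × 335 = 6030 mm.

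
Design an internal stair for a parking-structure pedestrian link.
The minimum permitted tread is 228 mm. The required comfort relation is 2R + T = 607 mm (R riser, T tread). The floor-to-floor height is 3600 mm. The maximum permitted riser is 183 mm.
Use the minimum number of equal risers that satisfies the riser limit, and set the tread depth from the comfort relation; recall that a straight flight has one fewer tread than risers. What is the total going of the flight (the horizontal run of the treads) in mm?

4693 mm

3600 / 183 = 19.672 → round up to 20 risers.
Each riser is 3600/20 = 180 mm (≤ 183 mm).
From 2R + T = 607: T = 607 − 360 = 247 mm.
Going = (20 − 1) × 247 = 4693 mm.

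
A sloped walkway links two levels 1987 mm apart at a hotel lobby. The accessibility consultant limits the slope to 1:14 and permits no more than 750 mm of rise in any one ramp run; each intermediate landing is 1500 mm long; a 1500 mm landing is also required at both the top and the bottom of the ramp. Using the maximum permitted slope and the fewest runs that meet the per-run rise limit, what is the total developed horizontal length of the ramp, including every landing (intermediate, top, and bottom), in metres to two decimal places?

33.82 m

At most 750 each: 1987/750 = 2.65, giving 3 ramp runs. That means 2 intermediate landings.
Horizontal run for 1987 mm of rise at 1:14 is 1987 × 14 = 27818 mm.
Intermediate landings: 2 × 1500 = 3000 mm.
Top and bottom landings: 2 × 1500 = 3000 mm.
Total = 27818 + 3000 + 3000 = 33818 mm.
= 33.82 m.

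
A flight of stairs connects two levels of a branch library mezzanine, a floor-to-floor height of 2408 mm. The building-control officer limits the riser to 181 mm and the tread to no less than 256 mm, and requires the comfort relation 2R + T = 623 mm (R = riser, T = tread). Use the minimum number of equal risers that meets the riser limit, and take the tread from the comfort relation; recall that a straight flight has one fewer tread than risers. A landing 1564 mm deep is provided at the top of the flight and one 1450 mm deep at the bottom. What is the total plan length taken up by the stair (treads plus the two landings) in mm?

6641 mm

⌈2408/181⌉ = 14 risers.
Each riser is 2408/14 = 172 mm (≤ 181 mm).
From 2R + T = 623: T = 623 − 344 = 279 mm.
Going = (14 − 1) × 279 = 3627 mm.
Enclosure = 3627 + 1564 + 1450 = 6641 mm.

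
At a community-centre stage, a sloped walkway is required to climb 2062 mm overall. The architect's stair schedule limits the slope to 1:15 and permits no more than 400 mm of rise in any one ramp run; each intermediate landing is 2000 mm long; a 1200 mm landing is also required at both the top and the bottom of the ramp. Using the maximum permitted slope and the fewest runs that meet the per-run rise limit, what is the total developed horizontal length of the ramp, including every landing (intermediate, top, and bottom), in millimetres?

At most 400 each: 2062/400 = 5.16, giving 6 ramp runs. That means 5 intermediate landings.
Horizontal run for 2062 mm of rise at 1:15 is 2062 × 15 = 30930 mm.
Intermediate landings: 5 × 2000 = 10000 mm.
Top and bottom landings: 2 × 1200 = 2400 mm.
Total = 30930 + 10000 + 2400 = 43330 mm.

43330 mm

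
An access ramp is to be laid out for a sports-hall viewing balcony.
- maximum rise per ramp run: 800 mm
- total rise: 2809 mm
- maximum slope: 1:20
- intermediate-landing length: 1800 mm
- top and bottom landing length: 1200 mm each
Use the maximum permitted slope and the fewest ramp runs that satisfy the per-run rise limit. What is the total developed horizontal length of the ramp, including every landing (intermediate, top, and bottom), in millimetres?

2809 / 800 = 3.51, so 4 ramp runs are needed. That means 3 intermediate landings.
Horizontal run for 2809 mm of rise at 1:20 is 2809 × 20 = 56180 mm.
Intermediate landings: 3 × 1800 = 5400 mm.
Top and bottom landings: 2 × 1200 = 2400 mm.
Total = 56180 + 5400 + 2400 = 63980 mm.

63980 mm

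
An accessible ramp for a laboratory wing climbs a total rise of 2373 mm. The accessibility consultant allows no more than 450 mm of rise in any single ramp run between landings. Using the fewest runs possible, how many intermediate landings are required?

⌈2373/450⌉ = 6 ramp runs.
6 runs are separated by 5 intermediate landings.

5 intermediate landings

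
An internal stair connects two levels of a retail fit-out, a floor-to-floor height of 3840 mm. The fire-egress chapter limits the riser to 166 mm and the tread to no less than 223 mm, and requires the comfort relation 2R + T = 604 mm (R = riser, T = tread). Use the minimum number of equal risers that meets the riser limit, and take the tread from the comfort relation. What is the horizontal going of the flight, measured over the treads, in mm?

6532 mm

3840 / 166 = 23.13, so 24 risers are needed.
Each riser is 3840/24 = 160 mm (≤ 166 mm).
Tread T = 604 − 2 × 160 = 284 mm (≥ 223 mm).
24 risers give 23 treads; going = 23 × 284 = 6532 mm.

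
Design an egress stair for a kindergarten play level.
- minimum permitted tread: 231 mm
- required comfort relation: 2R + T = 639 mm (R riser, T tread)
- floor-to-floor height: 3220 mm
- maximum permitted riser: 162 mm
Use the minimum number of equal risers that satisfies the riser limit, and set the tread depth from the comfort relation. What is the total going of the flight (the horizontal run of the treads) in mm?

At most 162 each: 3220/162 = 19.88, giving 20 risers.
Riser R = 3220 / 20 = 161 mm, within the 162 mm limit.
T = 639 − 2·161 = 317 mm, which satisfies the 231 mm minimum.
Going = (20 − 1) × 317 = 6023 mm.

6023 mm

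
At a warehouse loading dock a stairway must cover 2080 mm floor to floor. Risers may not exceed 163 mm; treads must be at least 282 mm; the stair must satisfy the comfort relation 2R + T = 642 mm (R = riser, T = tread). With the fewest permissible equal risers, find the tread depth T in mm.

At most 163 each: 2080/163 = 12.76, giving 13 risers.
R = 2080 ÷ 13 = 160 mm.
From 2R + T = 642: T = 642 − 320 = 322 mm.

322 mm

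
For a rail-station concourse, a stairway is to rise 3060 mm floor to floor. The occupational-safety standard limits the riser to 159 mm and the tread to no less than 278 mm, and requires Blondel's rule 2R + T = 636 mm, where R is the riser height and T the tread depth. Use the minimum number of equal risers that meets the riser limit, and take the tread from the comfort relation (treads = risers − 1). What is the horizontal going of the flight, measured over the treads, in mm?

3060 / 159 = 19.25, so 20 risers are needed.
R = 3060 ÷ 20 = 153 mm.
From 2R + T = 636: T = 636 − 306 = 330 mm.
20 risers give 19 treads; going = 19 × 330 = 6270 mm.

6270 mm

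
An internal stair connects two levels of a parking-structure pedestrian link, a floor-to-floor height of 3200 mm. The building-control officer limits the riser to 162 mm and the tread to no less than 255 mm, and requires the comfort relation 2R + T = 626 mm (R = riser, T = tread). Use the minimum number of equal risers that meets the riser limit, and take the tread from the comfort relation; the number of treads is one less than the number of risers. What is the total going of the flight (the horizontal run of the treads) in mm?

3200 / 162 = 19.753 → round up to 20 risers.
R = 3200 ÷ 20 = 160 mm.
T = 626 − 2·160 = 306 mm, which satisfies the 255 mm minimum.
Treads = 20 − 1 = 19; going = 19 × 306 = 5814 mm.

5814 mm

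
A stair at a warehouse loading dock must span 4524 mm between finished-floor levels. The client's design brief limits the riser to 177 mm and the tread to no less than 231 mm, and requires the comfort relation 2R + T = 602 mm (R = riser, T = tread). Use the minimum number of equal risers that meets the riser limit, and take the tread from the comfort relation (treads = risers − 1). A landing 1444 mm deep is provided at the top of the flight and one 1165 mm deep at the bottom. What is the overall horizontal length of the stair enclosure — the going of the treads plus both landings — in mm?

4524 / 177 = 25.559 → round up to 26 risers.
Riser R = 4524 / 26 = 174 mm, within the 177 mm limit.
T = 602 − 2·174 = 254 mm, which satisfies the 231 mm minimum.
Going = (26 − 1) × 254 = 6350 mm.
Enclosure = 6350 + 1444 + 1165 = 8959 mm.

8959 mm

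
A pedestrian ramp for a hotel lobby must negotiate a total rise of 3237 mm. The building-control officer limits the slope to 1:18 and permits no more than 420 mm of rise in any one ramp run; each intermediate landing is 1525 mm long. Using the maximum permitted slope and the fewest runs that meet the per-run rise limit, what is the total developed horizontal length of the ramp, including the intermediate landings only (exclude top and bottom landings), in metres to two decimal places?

3237 / 420 = 7.71, so 8 ramp runs are needed. That means 7 intermediate landings.
Horizontal run for 3237 mm of rise at 1:18 is 3237 × 18 = 58266 mm.
Intermediate landings: 7 × 1525 = 10675 mm.
Total developed length = 58266 + 10675 = 68941 mm.
= 68.94 m.

68.94 m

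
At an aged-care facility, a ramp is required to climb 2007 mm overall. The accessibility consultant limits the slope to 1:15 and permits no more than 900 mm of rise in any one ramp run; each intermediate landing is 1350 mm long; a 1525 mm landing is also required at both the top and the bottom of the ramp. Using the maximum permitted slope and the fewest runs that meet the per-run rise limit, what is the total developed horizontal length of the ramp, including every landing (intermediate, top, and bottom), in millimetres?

2007 / 900 = 2.23, so 3 ramp runs are needed. That means 2 intermediate landings.
Horizontal run for 2007 mm of rise at 1:15 is 2007 × 15 = 30105 mm.
Intermediate landings: 2 × 1350 = 2700 mm.
Top and bottom landings: 2 × 1525 = 3050 mm.
Total = 30105 + 2700 + 3050 = 35855 mm.

35855 mm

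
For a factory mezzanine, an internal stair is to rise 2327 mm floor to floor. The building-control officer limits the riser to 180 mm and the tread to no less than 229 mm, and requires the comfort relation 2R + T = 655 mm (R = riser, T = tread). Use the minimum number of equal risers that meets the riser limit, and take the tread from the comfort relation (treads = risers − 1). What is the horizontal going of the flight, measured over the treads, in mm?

2327 / 180 = 12.928 → round up to 13 risers.
Riser R = 2327 / 13 = 179 mm, within the 180 mm limit.
From 2R + T = 655: T = 655 − 358 = 297 mm.
Treads = 13 − 1 = 12; going = 12 × 297 = 3564 mm.

3564 mm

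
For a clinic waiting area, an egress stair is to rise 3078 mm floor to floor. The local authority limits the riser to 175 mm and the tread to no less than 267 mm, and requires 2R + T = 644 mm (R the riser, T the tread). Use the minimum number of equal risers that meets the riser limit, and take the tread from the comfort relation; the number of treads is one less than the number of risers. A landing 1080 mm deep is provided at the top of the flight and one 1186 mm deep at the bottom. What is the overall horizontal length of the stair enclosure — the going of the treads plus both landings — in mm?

7400 mm

3078 / 175 = 17.589 → round up to 18 risers.
Riser R = 3078 / 18 = 171 mm, within the 175 mm limit.
Tread T = 644 − 2 × 171 = 302 mm (≥ 267 mm).
18 risers give 17 treads; going = 17 × 302 = 5134 mm.
Enclosure = 5134 + 1080 + 1186 = 7400 mm.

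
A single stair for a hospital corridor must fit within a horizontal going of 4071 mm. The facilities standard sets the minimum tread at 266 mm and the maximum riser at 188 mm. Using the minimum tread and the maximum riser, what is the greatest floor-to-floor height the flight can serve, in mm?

3008 mm

Treads that fit: ⌊4071 / 266⌋ = 15.
Risers = treads + 1 = 16.
Maximum height = 16 × 188 = 3008 mm.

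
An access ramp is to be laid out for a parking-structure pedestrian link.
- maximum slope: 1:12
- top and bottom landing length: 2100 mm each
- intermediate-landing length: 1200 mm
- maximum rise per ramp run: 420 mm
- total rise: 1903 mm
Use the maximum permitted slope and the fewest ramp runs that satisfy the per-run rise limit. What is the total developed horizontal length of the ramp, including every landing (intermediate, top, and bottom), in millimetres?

31836 mm

1903 / 420 = 4.53, so 5 ramp runs are needed. That means 4 intermediate landings.
Horizontal run for 1903 mm of rise at 1:12 is 1903 × 12 = 22836 mm.
Intermediate landings: 4 × 1200 = 4800 mm.
Top and bottom landings: 2 × 2100 = 4200 mm.
Total = 22836 + 4800 + 4200 = 31836 mm.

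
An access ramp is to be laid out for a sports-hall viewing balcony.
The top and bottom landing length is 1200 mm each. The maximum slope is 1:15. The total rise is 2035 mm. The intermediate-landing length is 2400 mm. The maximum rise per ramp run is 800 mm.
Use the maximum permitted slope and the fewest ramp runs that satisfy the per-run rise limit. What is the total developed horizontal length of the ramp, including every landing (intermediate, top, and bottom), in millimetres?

2035 / 800 = 2.544 → round up to 3 ramp runs. That means 2 intermediate landings.
Horizontal run for 2035 mm of rise at 1:15 is 2035 × 15 = 30525 mm.
2 intermediate landings contribute 2 × 2400 = 4800 mm.
Top and bottom landings: 2 × 1200 = 2400 mm.
Total = 30525 + 4800 + 2400 = 37725 mm.

37725 mm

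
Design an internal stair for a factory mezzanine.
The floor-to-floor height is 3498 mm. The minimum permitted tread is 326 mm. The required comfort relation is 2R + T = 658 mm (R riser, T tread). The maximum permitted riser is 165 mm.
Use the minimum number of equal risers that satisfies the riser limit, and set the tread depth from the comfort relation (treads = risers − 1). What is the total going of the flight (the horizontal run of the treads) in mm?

7140 mm

⌈3498/165⌉ = 22 risers.
Each riser is 3498/22 = 159 mm (≤ 165 mm).
T = 658 − 2·159 = 340 mm, which satisfies the 326 mm minimum.
Going = (22 − 1) × 340 = 7140 mm.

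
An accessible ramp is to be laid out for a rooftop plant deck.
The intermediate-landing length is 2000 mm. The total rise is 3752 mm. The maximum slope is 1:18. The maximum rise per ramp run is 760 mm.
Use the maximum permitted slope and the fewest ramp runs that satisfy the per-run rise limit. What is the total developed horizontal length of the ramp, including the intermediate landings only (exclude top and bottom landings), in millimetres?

75536 mm

3752 / 760 = 4.94, so 5 ramp runs are needed. That means 4 intermediate landings.
Ramp run (horizontal) at 1:18: 3752 × 18 = 67536 mm.
Intermediate landings: 4 × 2000 = 8000 mm.
Total developed length = 67536 + 8000 = 75536 mm.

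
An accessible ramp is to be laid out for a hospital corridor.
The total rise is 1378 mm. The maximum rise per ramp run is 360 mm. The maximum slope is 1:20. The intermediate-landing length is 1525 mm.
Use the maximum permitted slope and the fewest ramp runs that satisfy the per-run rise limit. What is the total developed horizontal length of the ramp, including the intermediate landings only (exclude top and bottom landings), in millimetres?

1378 / 360 = 3.83, so 4 ramp runs are needed. That means 3 intermediate landings.
Horizontal run for 1378 mm of rise at 1:20 is 1378 × 20 = 27560 mm.
Intermediate landings: 3 × 1525 = 4575 mm.
Total developed length = 27560 + 4575 = 32135 mm.

32135 mm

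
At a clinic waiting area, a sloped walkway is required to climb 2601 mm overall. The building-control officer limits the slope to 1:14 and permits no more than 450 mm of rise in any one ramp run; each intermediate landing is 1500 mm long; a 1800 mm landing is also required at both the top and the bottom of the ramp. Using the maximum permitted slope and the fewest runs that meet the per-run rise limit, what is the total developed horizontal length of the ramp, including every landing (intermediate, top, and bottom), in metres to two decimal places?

47.51 m

2601 / 450 = 5.780 → round up to 6 ramp runs. That means 5 intermediate landings.
Ramp run (horizontal) at 1:14: 2601 × 14 = 36414 mm.
5 intermediate landings contribute 5 × 1500 = 7500 mm.
Top and bottom landings: 2 × 1800 = 3600 mm.
Total = 36414 + 7500 + 3600 = 47514 mm.
= 47.51 m.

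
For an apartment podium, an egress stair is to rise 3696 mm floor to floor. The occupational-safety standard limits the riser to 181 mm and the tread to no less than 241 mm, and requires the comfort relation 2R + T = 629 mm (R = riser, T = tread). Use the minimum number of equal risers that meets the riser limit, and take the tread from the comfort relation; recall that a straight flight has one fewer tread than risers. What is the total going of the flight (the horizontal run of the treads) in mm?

5540 mm

⌈3696/181⌉ = 21 risers.
Riser R = 3696 / 21 = 176 mm, within the 181 mm limit.
From 2R + T = 629: T = 629 − 352 = 277 mm.
Treads = 21 − 1 = 20; going = 20 × 277 = 5540 mm.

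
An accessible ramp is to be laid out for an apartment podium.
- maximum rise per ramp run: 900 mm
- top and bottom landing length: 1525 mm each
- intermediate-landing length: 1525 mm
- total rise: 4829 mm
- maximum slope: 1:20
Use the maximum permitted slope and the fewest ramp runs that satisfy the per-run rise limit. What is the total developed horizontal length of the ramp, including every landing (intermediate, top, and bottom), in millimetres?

4829 / 900 = 5.366 → round up to 6 ramp runs. That means 5 intermediate landings.
Ramp run (horizontal) at 1:20: 4829 × 20 = 96580 mm.
5 intermediate landings contribute 5 × 1525 = 7625 mm.
Top and bottom landings: 2 × 1525 = 3050 mm.
Total = 96580 + 7625 + 3050 = 107255 mm.

107255 mm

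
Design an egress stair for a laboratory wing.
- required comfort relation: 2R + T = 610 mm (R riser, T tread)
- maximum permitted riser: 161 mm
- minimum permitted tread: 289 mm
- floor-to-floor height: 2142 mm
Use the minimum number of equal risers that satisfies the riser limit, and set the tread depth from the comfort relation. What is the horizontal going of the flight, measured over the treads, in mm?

3952 mm

2142 / 161 = 13.304 → round up to 14 risers.
Each riser is 2142/14 = 153 mm (≤ 161 mm).
Tread T = 610 − 2 × 153 = 304 mm (≥ 289 mm).
14 risers give 13 treads; going = 13 × 304 = 3952 mm.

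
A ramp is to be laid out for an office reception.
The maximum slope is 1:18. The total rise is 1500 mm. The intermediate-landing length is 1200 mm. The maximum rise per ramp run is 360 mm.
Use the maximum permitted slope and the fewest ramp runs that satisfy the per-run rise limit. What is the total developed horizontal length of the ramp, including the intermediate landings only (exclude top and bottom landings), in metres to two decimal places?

⌈1500/360⌉ = 5 ramp runs. That means 4 intermediate landings.
Horizontal run for 1500 mm of rise at 1:18 is 1500 × 18 = 27000 mm.
Intermediate landings: 4 × 1200 = 4800 mm.
Developed length = 27000 + 4800 = 31800 mm.
= 31.80 m.

31.80 m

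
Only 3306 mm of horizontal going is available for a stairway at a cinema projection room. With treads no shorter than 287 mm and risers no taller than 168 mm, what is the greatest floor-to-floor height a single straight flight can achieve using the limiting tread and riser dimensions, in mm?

2016 mm

Treads that fit: ⌊3306 / 287⌋ = 11.
Risers = treads + 1 = 12.
Maximum height = 12 × 168 = 2016 mm.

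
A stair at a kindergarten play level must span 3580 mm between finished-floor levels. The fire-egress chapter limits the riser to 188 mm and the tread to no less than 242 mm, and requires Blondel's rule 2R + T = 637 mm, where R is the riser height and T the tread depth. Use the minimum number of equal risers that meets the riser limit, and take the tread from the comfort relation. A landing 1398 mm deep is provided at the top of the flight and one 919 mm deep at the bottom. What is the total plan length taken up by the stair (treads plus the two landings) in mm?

7618 mm

3580 / 188 = 19.04, so 20 risers are needed.
Riser R = 3580 / 20 = 179 mm, within the 188 mm limit.
T = 637 − 2·179 = 279 mm, which satisfies the 242 mm minimum.
Treads = 20 − 1 = 19; going = 19 × 279 = 5301 mm.
Add landings: 5301 + 1398 + 919 = 7618 mm.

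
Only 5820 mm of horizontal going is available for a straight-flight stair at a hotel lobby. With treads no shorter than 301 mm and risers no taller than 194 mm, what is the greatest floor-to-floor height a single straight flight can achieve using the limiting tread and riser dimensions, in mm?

3880 mm

5820 / 301 = 19.34, so 19 treads fit.
Risers = treads + 1 = 20.
Maximum height = 20 × 194 = 3880 mm.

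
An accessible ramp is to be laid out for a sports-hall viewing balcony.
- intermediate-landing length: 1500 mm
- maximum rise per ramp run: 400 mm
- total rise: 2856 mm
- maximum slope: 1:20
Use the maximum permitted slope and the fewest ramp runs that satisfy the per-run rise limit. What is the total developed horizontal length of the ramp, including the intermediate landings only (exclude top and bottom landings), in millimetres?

At most 400 each: 2856/400 = 7.14, giving 8 ramp runs. That means 7 intermediate landings.
Horizontal run for 2856 mm of rise at 1:20 is 2856 × 20 = 57120 mm.
7 intermediate landings contribute 7 × 1500 = 10500 mm.
Developed length = 57120 + 10500 = 67620 mm.

67620 mm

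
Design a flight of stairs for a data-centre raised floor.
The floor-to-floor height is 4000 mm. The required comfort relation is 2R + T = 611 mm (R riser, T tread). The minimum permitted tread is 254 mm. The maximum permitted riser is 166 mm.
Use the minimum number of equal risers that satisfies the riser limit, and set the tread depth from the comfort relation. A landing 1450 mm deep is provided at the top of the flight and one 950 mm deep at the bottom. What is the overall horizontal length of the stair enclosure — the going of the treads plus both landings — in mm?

⌈4000/166⌉ = 25 risers.
R = 4000 ÷ 25 = 160 mm.
T = 611 − 2·160 = 291 mm, which satisfies the 254 mm minimum.
Treads = 25 − 1 = 24; going = 24 × 291 = 6984 mm.
Enclosure = 6984 + 1450 + 950 = 9384 mm.

9384 mm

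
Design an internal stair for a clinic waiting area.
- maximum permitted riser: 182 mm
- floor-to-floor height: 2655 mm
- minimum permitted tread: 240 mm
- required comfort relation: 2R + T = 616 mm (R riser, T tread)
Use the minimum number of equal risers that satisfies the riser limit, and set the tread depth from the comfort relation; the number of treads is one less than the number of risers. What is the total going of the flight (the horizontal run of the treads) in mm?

2655 / 182 = 14.59, so 15 risers are needed.
Each riser is 2655/15 = 177 mm (≤ 182 mm).
T = 616 − 2·177 = 262 mm, which satisfies the 240 mm minimum.
Treads = 15 − 1 = 14; going = 14 × 262 = 3668 mm.

3668 mm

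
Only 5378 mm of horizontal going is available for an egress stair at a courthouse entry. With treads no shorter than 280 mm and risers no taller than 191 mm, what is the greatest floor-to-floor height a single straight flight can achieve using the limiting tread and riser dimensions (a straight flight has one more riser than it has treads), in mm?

3820 mm

Treads that fit: ⌊5378 / 280⌋ = 19.
Risers = treads + 1 = 20.
Maximum height = 20 × 191 = 3820 mm.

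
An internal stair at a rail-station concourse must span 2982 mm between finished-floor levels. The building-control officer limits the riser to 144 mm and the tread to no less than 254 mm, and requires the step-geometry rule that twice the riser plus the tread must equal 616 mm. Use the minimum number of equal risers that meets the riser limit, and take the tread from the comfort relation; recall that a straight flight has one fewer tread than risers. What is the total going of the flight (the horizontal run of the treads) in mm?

⌈2982/144⌉ = 21 risers.
Riser R = 2982 / 21 = 142 mm, within the 144 mm limit.
T = 616 − 2·142 = 332 mm, which satisfies the 254 mm minimum.
Going = (21 − 1) × 332 = 6640 mm.

6640 mm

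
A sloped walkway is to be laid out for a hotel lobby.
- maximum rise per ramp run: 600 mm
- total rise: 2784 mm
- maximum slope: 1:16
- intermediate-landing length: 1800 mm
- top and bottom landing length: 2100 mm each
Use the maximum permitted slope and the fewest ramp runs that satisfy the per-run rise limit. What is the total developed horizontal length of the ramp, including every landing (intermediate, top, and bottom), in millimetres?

At most 600 each: 2784/600 = 4.64, giving 5 ramp runs. That means 4 intermediate landings.
Horizontal run for 2784 mm of rise at 1:16 is 2784 × 16 = 44544 mm.
4 intermediate landings contribute 4 × 1800 = 7200 mm.
Top and bottom landings: 2 × 2100 = 4200 mm.
Total = 44544 + 7200 + 4200 = 55944 mm.

55944 mm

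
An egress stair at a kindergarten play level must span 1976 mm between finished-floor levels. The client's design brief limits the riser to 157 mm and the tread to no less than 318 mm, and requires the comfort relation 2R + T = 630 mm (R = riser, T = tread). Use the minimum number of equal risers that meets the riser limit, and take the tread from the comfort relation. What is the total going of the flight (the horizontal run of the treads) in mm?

3912 mm

⌈1976/157⌉ = 13 risers.
Each riser is 1976/13 = 152 mm (≤ 157 mm).
T = 630 − 2·152 = 326 mm, which satisfies the 318 mm minimum.
Going = (13 − 1) × 326 = 3912 mm.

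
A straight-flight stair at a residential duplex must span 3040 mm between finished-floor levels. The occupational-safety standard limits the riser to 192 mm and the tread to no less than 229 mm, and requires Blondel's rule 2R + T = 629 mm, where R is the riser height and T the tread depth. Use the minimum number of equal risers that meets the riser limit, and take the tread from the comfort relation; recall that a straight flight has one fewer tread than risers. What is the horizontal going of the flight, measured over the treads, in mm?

3735 mm

At most 192 each: 3040/192 = 15.83, giving 16 risers.
Riser R = 3040 / 16 = 190 mm, within the 192 mm limit.
Tread T = 629 − 2 × 190 = 249 mm (≥ 229 mm).
Going = (16 − 1) × 249 = 3735 mm.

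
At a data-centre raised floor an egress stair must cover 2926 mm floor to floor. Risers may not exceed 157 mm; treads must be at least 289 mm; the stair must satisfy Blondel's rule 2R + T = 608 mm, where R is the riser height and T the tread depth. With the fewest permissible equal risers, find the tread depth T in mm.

300 mm

⌈2926/157⌉ = 19 risers.
R = 2926 ÷ 19 = 154 mm.
Tread T = 608 − 2 × 154 = 300 mm (≥ 289 mm).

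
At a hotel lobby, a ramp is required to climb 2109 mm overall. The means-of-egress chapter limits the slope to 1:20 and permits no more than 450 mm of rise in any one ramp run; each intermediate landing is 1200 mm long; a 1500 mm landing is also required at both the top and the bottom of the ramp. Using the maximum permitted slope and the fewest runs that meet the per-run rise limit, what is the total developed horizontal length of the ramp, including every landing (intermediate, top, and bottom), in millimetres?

⌈2109/450⌉ = 5 ramp runs. That means 4 intermediate landings.
Horizontal run for 2109 mm of rise at 1:20 is 2109 × 20 = 42180 mm.
4 intermediate landings contribute 4 × 1200 = 4800 mm.
Top and bottom landings: 2 × 1500 = 3000 mm.
Total = 42180 + 4800 + 3000 = 49980 mm.

49980 mm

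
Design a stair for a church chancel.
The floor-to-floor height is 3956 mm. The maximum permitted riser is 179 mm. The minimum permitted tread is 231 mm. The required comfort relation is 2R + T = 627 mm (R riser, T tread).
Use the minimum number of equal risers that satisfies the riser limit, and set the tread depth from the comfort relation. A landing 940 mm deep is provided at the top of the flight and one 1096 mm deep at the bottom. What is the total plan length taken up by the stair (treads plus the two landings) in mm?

8262 mm

At most 179 each: 3956/179 = 22.10, giving 23 risers.
R = 3956 ÷ 23 = 172 mm.
T = 627 − 2·172 = 283 mm, which satisfies the 231 mm minimum.
23 risers give 22 treads; going = 22 × 283 = 6226 mm.
Add landings: 6226 + 940 + 1096 = 8262 mm.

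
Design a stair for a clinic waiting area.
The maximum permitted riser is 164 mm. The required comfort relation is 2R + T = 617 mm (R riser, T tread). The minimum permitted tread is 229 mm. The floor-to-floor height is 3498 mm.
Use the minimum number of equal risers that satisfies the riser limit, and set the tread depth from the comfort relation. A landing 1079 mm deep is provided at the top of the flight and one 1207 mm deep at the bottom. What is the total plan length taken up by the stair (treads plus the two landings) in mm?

8565 mm

At most 164 each: 3498/164 = 21.33, giving 22 risers.
R = 3498 ÷ 22 = 159 mm.
From 2R + T = 617: T = 617 − 318 = 299 mm.
Going = (22 − 1) × 299 = 6279 mm.
Enclosure = 6279 + 1079 + 1207 = 8565 mm.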